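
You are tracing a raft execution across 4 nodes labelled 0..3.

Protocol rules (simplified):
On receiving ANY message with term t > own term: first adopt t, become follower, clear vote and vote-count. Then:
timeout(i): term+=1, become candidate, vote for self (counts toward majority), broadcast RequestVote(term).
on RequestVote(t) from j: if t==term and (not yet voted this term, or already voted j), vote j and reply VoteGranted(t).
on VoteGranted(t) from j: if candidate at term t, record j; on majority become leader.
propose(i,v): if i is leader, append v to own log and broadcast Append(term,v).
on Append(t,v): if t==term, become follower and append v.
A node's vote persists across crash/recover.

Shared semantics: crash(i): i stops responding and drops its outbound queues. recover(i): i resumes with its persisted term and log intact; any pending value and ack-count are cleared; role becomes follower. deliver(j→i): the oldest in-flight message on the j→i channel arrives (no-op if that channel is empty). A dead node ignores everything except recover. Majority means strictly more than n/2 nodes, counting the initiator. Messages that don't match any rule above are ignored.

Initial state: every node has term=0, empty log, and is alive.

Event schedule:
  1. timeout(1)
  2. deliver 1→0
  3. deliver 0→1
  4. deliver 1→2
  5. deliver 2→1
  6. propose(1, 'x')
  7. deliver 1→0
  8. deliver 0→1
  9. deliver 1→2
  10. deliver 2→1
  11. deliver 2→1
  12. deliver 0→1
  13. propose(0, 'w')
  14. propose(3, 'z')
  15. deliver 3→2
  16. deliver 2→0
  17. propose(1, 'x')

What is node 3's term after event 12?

0

[1] timeout(1) → N1(cand t1 [-])
[2] deliver 1→0 → N0(foll t1 [-])
[3] deliver 0→1 → ∅
[4] deliver 1→2 → N2(foll t1 [-])
[5] deliver 2→1 → N1(lead t1 [-])
[6] propose(1,'x') → N1(lead t1 [x])
[7] deliver 1→0 → N0(foll t1 [x])
[8] deliver 0→1 → ∅
[9] deliver 1→2 → N2(foll t1 [x])
[10] deliver 2→1 → ∅
[11] deliver 2→1 → ∅
[12] deliver 0→1 → ∅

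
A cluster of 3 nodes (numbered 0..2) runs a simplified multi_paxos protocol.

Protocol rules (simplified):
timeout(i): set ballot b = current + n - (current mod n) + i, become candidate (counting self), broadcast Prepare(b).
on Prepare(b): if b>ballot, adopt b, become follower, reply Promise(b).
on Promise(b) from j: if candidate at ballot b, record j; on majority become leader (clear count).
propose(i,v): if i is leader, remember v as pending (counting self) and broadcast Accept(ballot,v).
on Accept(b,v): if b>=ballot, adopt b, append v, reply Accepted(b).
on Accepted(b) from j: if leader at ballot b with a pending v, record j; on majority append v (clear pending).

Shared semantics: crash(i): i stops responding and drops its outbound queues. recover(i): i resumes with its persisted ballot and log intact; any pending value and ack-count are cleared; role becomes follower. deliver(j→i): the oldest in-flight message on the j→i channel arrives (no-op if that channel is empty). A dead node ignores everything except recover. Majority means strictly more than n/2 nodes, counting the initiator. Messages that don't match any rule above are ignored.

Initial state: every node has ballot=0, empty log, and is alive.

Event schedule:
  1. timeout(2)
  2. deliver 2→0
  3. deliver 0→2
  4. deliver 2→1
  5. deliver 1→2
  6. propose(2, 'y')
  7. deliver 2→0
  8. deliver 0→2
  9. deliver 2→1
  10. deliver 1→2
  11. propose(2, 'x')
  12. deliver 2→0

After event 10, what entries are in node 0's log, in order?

[1] timeout(2) → N2(cand b5 [-])
[2] deliver 2→0 → N0(foll b5 [-])
[3] deliver 0→2 → N2(lead b5 [-])
[4] deliver 2→1 → N1(foll b5 [-])
[5] deliver 1→2 → ∅
[6] propose(2,'y') → ∅
[7] deliver 2→0 → N0(foll b5 [y])
[8] deliver 0→2 → N2(lead b5 [y])
[9] deliver 2→1 → N1(foll b5 [y])
[10] deliver 1→2 → ∅

y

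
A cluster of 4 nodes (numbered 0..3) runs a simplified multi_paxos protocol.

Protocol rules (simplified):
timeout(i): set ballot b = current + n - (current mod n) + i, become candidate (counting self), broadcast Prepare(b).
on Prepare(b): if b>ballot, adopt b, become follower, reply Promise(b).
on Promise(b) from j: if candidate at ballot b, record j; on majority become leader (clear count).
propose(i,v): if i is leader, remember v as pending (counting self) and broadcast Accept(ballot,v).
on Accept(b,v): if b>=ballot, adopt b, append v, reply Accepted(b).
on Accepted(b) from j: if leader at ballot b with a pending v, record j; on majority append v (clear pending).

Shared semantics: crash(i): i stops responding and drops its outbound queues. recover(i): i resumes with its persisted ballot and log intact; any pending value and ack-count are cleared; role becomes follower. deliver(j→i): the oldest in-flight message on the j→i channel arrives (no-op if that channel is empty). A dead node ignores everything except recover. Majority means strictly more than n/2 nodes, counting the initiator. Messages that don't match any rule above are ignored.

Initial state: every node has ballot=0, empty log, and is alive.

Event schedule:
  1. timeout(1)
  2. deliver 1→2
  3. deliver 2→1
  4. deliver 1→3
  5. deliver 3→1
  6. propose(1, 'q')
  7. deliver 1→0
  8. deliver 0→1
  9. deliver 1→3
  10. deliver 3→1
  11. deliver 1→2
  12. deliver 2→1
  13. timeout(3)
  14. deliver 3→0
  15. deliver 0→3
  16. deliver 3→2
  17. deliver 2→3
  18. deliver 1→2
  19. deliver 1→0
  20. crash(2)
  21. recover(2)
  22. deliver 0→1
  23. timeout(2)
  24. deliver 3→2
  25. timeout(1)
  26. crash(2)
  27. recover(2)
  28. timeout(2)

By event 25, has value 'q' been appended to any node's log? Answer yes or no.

yes

e1 timeout(1): 1[cand,b=5,-]
e2 deliver 1→2: 2[foll,b=5,-]
e3 deliver 2→1: ·
e4 deliver 1→3: 3[foll,b=5,-]
e5 deliver 3→1: 1[lead,b=5,-]
e6 propose(1,'q'): ·
e7 deliver 1→0: 0[foll,b=5,-]
e8 deliver 0→1: ·
e9 deliver 1→3: 3[foll,b=5,q]
e10 deliver 3→1: ·
e11 deliver 1→2: 2[foll,b=5,q]
e12 deliver 2→1: 1[lead,b=5,q]
e13 timeout(3): 3[cand,b=11,q]
e14 deliver 3→0: 0[foll,b=11,-]
e15 deliver 0→3: ·
e16 deliver 3→2: 2[foll,b=11,q]
e17 deliver 2→3: 3[lead,b=11,q]
e18 deliver 1→2: ·
e19 deliver 1→0: ·
e20 crash(2): 2[✗foll,b=11,q]
e21 recover(2): 2[foll,b=11,q]
e22 deliver 0→1: ·
e23 timeout(2): 2[cand,b=14,q]
e24 deliver 3→2: ·
e25 timeout(1): 1[cand,b=9,q]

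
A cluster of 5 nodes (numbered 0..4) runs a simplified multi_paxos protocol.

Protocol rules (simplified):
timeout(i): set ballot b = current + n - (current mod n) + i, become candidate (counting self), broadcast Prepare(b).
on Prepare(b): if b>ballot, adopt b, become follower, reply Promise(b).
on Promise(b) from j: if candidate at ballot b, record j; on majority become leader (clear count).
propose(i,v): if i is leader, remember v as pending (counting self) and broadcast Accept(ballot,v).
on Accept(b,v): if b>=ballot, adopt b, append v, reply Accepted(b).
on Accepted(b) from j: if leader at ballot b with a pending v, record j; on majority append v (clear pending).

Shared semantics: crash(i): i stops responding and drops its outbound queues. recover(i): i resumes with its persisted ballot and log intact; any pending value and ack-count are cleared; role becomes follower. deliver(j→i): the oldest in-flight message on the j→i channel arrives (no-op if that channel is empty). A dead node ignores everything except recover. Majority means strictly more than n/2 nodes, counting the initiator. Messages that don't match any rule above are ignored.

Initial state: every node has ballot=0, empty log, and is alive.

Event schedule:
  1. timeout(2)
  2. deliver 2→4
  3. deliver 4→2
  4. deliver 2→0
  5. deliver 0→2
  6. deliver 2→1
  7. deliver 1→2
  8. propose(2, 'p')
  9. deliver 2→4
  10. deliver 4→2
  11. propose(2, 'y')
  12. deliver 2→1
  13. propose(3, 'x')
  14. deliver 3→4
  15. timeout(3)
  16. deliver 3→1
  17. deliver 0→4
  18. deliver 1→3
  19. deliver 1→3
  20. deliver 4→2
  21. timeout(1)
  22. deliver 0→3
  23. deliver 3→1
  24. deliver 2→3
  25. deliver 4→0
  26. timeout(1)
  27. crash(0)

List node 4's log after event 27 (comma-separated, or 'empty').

p

after 1 — timeout(2): n2:cand/b7/[-]
after 2 — deliver 2→4: n4:foll/b7/[-]
after 3 — deliver 4→2: ·
after 4 — deliver 2→0: n0:foll/b7/[-]
after 5 — deliver 0→2: n2:lead/b7/[-]
after 6 — deliver 2→1: n1:foll/b7/[-]
after 7 — deliver 1→2: ·
after 8 — propose(2,'p'): ·
after 9 — deliver 2→4: n4:foll/b7/[p]
after 10 — deliver 4→2: ·
after 11 — propose(2,'y'): ·
after 12 — deliver 2→1: n1:foll/b7/[p]
after 13 — propose(3,'x'): ·
after 14 — deliver 3→4: ·
after 15 — timeout(3): n3:cand/b8/[-]
after 16 — deliver 3→1: n1:foll/b8/[p]
after 17 — deliver 0→4: ·
after 18 — deliver 1→3: ·
after 19 — deliver 1→3: ·
after 20 — deliver 4→2: ·
after 21 — timeout(1): n1:cand/b11/[p]
after 22 — deliver 0→3: ·
after 23 — deliver 3→1: ·
after 24 — deliver 2→3: ·
after 25 — deliver 4→0: ·
after 26 — timeout(1): n1:cand/b16/[p]
after 27 — crash(0): n0:✗foll/b7/[-]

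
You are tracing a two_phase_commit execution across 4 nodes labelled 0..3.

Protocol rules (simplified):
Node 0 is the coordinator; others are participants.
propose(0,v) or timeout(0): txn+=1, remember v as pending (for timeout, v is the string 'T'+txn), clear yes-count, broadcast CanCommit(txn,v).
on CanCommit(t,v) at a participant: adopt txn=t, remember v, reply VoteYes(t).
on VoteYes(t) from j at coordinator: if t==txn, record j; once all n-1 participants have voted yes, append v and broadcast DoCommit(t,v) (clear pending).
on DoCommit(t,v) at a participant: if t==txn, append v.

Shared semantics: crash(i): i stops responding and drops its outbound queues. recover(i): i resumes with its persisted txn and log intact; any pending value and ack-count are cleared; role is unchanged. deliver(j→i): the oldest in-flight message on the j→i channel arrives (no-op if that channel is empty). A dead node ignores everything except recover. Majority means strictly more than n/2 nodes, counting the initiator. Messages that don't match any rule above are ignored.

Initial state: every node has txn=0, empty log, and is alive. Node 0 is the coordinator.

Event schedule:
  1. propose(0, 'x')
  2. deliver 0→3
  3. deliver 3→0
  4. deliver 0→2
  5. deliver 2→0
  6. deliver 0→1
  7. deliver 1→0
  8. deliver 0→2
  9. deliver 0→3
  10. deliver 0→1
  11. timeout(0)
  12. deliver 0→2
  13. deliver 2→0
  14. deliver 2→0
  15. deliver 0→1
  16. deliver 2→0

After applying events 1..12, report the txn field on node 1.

1

1. propose(0,'x'):  <0:coor t1 ->
2. deliver 0→3:  <3:part t1 ->
3. deliver 3→0:  nop
4. deliver 0→2:  <2:part t1 ->
5. deliver 2→0:  nop
6. deliver 0→1:  <1:part t1 ->
7. deliver 1→0:  <0:coor t1 x>
8. deliver 0→2:  <2:part t1 x>
9. deliver 0→3:  <3:part t1 x>
10. deliver 0→1:  <1:part t1 x>
11. timeout(0):  <0:coor t2 x>
12. deliver 0→2:  <2:part t2 x>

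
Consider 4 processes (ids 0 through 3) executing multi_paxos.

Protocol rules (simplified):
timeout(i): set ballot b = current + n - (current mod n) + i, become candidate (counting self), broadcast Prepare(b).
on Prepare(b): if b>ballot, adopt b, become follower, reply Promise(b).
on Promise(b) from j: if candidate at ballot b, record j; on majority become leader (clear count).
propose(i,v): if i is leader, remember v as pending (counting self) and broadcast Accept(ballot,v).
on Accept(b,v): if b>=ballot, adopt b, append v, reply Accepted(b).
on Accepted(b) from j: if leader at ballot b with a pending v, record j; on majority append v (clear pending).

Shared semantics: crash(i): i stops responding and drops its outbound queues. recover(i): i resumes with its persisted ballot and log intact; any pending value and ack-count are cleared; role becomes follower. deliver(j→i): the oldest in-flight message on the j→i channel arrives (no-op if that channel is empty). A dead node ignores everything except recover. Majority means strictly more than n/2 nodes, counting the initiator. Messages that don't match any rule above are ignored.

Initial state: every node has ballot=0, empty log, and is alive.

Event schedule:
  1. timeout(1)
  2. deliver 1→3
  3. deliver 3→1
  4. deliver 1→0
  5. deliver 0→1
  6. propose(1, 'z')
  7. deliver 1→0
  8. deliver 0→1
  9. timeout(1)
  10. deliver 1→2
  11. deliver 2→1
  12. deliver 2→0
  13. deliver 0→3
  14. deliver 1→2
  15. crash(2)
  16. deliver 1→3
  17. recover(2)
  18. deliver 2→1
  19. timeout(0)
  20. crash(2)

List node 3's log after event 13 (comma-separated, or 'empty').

after 1 — timeout(1): n1:cand/b5/[-]
after 2 — deliver 1→3: n3:foll/b5/[-]
after 3 — deliver 3→1: ·
after 4 — deliver 1→0: n0:foll/b5/[-]
after 5 — deliver 0→1: n1:lead/b5/[-]
after 6 — propose(1,'z'): ·
after 7 — deliver 1→0: n0:foll/b5/[z]
after 8 — deliver 0→1: ·
after 9 — timeout(1): n1:cand/b9/[-]
after 10 — deliver 1→2: n2:foll/b5/[-]
after 11 — deliver 2→1: ·
after 12 — deliver 2→0: ·
after 13 — deliver 0→3: ·

empty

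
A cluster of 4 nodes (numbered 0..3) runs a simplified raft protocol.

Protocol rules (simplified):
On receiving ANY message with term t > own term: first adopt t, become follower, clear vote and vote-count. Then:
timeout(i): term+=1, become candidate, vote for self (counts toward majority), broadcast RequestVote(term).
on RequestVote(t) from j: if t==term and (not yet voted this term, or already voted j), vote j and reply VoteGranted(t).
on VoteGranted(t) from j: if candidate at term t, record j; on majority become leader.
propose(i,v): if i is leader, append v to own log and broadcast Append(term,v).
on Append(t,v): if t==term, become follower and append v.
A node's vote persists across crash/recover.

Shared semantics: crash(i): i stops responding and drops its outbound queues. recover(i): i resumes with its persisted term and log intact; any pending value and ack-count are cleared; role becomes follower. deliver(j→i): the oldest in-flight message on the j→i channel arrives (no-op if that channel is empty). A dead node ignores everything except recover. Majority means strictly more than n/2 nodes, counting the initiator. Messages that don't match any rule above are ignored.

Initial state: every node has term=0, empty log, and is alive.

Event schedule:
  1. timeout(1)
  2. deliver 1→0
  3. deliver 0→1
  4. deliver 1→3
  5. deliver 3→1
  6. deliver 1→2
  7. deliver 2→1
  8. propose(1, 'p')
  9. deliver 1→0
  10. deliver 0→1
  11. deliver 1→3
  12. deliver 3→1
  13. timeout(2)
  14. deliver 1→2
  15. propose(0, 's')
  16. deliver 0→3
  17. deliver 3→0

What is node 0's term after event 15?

1. timeout(1):  <1:cand t1 ->
2. deliver 1→0:  <0:foll t1 ->
3. deliver 0→1:  nop
4. deliver 1→3:  <3:foll t1 ->
5. deliver 3→1:  <1:lead t1 ->
6. deliver 1→2:  <2:foll t1 ->
7. deliver 2→1:  nop
8. propose(1,'p'):  <1:lead t1 p>
9. deliver 1→0:  <0:foll t1 p>
10. deliver 0→1:  nop
11. deliver 1→3:  <3:foll t1 p>
12. deliver 3→1:  nop
13. timeout(2):  <2:cand t2 ->
14. deliver 1→2:  nop
15. propose(0,'s'):  nop

1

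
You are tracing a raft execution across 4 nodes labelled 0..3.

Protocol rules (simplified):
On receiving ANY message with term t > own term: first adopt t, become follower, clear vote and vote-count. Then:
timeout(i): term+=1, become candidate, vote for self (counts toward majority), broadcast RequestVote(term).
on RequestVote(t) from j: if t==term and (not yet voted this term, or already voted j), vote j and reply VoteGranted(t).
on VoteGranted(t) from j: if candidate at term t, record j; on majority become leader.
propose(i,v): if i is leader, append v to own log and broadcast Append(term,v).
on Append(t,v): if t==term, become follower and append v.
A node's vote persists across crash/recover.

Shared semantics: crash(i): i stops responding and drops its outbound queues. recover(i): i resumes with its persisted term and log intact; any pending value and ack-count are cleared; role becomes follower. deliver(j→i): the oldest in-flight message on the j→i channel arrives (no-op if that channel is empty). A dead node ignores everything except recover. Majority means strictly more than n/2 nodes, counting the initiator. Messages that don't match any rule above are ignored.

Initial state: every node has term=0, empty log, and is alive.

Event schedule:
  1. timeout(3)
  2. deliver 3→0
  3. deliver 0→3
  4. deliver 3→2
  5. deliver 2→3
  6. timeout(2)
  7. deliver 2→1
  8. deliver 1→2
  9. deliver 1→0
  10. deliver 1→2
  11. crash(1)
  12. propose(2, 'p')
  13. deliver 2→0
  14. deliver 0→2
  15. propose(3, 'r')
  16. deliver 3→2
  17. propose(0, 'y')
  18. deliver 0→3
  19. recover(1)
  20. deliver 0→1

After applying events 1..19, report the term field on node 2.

1. timeout(3):  <3:cand t1 ->
2. deliver 3→0:  <0:foll t1 ->
3. deliver 0→3:  nop
4. deliver 3→2:  <2:foll t1 ->
5. deliver 2→3:  <3:lead t1 ->
6. timeout(2):  <2:cand t2 ->
7. deliver 2→1:  <1:foll t2 ->
8. deliver 1→2:  nop
9. deliver 1→0:  nop
10. deliver 1→2:  nop
11. crash(1):  <1:✗foll t2 ->
12. propose(2,'p'):  nop
13. deliver 2→0:  <0:foll t2 ->
14. deliver 0→2:  <2:lead t2 ->
15. propose(3,'r'):  <3:lead t1 r>
16. deliver 3→2:  nop
17. propose(0,'y'):  nop
18. deliver 0→3:  nop
19. recover(1):  <1:foll t2 ->

2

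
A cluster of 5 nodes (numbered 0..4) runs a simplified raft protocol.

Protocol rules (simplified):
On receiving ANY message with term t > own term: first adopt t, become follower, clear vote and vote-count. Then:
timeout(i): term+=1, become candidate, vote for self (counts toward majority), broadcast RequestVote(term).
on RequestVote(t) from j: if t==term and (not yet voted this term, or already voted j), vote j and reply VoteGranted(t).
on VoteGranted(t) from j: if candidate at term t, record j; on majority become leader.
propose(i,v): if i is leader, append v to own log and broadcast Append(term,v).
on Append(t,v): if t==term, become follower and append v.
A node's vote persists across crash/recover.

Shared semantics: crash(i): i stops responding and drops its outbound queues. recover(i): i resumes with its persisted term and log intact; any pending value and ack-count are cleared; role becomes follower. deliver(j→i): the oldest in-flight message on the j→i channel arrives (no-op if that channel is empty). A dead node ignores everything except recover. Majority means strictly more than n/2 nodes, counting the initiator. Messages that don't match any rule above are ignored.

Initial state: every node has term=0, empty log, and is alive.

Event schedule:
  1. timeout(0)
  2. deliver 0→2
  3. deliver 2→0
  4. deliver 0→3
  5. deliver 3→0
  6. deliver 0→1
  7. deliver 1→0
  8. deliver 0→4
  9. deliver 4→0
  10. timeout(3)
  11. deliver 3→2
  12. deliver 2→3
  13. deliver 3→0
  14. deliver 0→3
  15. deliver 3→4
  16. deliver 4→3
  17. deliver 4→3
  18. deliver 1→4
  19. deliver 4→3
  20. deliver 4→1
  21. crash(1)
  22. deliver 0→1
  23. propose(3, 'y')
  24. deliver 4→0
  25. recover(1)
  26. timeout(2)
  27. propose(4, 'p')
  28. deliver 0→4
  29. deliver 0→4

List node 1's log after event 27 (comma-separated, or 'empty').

e1 timeout(0): 0[cand,t=1,-]
e2 deliver 0→2: 2[foll,t=1,-]
e3 deliver 2→0: ·
e4 deliver 0→3: 3[foll,t=1,-]
e5 deliver 3→0: 0[lead,t=1,-]
e6 deliver 0→1: 1[foll,t=1,-]
e7 deliver 1→0: ·
e8 deliver 0→4: 4[foll,t=1,-]
e9 deliver 4→0: ·
e10 timeout(3): 3[cand,t=2,-]
e11 deliver 3→2: 2[foll,t=2,-]
e12 deliver 2→3: ·
e13 deliver 3→0: 0[foll,t=2,-]
e14 deliver 0→3: 3[lead,t=2,-]
e15 deliver 3→4: 4[foll,t=2,-]
e16 deliver 4→3: ·
e17 deliver 4→3: ·
e18 deliver 1→4: ·
e19 deliver 4→3: ·
e20 deliver 4→1: ·
e21 crash(1): 1[✗foll,t=1,-]
e22 deliver 0→1: ·
e23 propose(3,'y'): 3[lead,t=2,y]
e24 deliver 4→0: ·
e25 recover(1): 1[foll,t=1,-]
e26 timeout(2): 2[cand,t=3,-]
e27 propose(4,'p'): ·

empty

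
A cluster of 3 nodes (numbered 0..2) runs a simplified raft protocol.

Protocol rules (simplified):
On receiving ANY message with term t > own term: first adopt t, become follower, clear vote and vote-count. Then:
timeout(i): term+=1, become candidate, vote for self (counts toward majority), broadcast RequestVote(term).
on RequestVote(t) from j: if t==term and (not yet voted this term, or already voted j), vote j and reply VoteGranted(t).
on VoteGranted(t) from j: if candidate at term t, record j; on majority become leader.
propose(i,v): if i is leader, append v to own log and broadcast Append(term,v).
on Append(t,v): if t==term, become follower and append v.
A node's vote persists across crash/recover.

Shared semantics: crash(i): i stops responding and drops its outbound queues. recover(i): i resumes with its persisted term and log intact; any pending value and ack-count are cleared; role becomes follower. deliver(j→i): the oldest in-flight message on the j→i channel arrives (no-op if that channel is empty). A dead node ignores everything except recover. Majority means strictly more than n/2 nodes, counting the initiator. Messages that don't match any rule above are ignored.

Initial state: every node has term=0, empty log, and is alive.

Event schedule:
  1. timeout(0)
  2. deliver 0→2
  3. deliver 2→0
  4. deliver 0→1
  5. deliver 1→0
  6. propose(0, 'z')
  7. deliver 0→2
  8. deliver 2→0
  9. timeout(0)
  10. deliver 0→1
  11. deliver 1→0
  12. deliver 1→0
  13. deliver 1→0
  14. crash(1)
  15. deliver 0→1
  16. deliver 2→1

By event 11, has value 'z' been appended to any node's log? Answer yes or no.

yes

step 1 timeout(0): 0={cand,t=1,log=-}
step 2 deliver 0→2: 2={foll,t=1,log=-}
step 3 deliver 2→0: 0={lead,t=1,log=-}
step 4 deliver 0→1: 1={foll,t=1,log=-}
step 5 deliver 1→0: —
step 6 propose(0,'z'): 0={lead,t=1,log=z}
step 7 deliver 0→2: 2={foll,t=1,log=z}
step 8 deliver 2→0: —
step 9 timeout(0): 0={cand,t=2,log=z}
step 10 deliver 0→1: 1={foll,t=1,log=z}
step 11 deliver 1→0: —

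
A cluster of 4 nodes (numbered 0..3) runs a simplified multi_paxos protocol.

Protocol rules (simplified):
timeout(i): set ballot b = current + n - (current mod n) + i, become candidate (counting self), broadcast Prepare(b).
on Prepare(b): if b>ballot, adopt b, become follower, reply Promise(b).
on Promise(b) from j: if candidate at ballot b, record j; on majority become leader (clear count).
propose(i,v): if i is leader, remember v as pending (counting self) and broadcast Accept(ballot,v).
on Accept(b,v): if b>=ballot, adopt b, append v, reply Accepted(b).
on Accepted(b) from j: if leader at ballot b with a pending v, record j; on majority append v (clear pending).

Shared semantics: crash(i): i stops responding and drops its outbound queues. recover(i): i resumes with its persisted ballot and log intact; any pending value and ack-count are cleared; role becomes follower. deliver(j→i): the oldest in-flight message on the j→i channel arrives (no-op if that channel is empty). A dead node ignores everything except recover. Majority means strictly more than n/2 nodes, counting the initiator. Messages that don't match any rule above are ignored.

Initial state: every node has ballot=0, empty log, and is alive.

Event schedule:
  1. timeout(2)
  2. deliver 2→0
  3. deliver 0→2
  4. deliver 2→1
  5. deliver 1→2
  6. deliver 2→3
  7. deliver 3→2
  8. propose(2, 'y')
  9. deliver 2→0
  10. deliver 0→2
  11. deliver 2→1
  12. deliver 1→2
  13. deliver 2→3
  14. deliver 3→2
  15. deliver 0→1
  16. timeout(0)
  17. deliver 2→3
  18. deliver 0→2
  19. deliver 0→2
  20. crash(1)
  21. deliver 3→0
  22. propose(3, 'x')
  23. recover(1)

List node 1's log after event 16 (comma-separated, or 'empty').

[1] timeout(2) → N2(cand b6 [-])
[2] deliver 2→0 → N0(foll b6 [-])
[3] deliver 0→2 → ∅
[4] deliver 2→1 → N1(foll b6 [-])
[5] deliver 1→2 → N2(lead b6 [-])
[6] deliver 2→3 → N3(foll b6 [-])
[7] deliver 3→2 → ∅
[8] propose(2,'y') → ∅
[9] deliver 2→0 → N0(foll b6 [y])
[10] deliver 0→2 → ∅
[11] deliver 2→1 → N1(foll b6 [y])
[12] deliver 1→2 → N2(lead b6 [y])
[13] deliver 2→3 → N3(foll b6 [y])
[14] deliver 3→2 → ∅
[15] deliver 0→1 → ∅
[16] timeout(0) → N0(cand b8 [y])

y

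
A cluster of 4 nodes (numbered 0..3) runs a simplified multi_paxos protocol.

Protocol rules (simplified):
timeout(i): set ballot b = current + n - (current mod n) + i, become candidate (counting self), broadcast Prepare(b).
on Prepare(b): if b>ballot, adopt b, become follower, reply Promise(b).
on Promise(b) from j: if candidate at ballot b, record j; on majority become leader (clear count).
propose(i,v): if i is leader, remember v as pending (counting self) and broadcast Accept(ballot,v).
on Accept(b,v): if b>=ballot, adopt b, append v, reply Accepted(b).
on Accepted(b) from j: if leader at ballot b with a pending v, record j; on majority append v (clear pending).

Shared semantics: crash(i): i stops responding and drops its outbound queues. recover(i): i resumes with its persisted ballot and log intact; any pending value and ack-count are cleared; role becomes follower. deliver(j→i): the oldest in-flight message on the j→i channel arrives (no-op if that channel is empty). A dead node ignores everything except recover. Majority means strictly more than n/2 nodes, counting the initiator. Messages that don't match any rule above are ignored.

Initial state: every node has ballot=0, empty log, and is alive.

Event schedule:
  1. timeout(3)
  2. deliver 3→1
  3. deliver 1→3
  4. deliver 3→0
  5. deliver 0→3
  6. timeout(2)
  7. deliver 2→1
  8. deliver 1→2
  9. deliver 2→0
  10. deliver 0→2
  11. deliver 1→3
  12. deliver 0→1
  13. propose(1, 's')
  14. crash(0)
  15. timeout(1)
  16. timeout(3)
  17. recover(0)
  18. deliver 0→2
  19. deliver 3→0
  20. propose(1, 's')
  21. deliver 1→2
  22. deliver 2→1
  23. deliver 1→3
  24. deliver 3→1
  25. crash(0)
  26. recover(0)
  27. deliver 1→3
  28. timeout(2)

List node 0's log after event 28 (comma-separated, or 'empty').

empty

[1] timeout(3) → N3(cand b7 [-])
[2] deliver 3→1 → N1(foll b7 [-])
[3] deliver 1→3 → ∅
[4] deliver 3→0 → N0(foll b7 [-])
[5] deliver 0→3 → N3(lead b7 [-])
[6] timeout(2) → N2(cand b6 [-])
[7] deliver 2→1 → ∅
[8] deliver 1→2 → ∅
[9] deliver 2→0 → ∅
[10] deliver 0→2 → ∅
[11] deliver 1→3 → ∅
[12] deliver 0→1 → ∅
[13] propose(1,'s') → ∅
[14] crash(0) → N0(✗foll b7 [-])
[15] timeout(1) → N1(cand b9 [-])
[16] timeout(3) → N3(cand b11 [-])
[17] recover(0) → N0(foll b7 [-])
[18] deliver 0→2 → ∅
[19] deliver 3→0 → N0(foll b11 [-])
[20] propose(1,'s') → ∅
[21] deliver 1→2 → N2(foll b9 [-])
[22] deliver 2→1 → ∅
[23] deliver 1→3 → ∅
[24] deliver 3→1 → N1(foll b11 [-])
[25] crash(0) → N0(✗foll b11 [-])
[26] recover(0) → N0(foll b11 [-])
[27] deliver 1→3 → ∅
[28] timeout(2) → N2(cand b14 [-])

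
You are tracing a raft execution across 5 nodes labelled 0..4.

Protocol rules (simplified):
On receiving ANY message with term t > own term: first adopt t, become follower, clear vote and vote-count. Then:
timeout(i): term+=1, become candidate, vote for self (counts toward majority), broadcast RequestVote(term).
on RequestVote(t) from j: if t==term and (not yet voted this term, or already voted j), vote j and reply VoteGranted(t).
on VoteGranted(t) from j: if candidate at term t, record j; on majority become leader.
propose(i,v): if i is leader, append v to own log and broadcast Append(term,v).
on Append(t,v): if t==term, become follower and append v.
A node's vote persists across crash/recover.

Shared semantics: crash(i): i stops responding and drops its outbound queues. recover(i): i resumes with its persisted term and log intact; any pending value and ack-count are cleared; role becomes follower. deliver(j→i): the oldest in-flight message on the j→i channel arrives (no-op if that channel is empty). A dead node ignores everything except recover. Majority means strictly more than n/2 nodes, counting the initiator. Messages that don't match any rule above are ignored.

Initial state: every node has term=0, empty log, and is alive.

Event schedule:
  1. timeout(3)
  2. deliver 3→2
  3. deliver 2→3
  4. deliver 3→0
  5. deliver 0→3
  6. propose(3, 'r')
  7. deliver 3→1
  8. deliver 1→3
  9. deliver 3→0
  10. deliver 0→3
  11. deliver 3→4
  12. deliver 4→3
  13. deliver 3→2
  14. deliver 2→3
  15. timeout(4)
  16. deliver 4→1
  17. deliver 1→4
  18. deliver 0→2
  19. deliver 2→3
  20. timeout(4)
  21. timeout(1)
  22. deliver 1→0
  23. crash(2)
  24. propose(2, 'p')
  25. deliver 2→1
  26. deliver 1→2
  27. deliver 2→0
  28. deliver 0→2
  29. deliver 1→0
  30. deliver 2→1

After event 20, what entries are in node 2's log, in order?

r

1. timeout(3):  <3:cand t1 ->
2. deliver 3→2:  <2:foll t1 ->
3. deliver 2→3:  nop
4. deliver 3→0:  <0:foll t1 ->
5. deliver 0→3:  <3:lead t1 ->
6. propose(3,'r'):  <3:lead t1 r>
7. deliver 3→1:  <1:foll t1 ->
8. deliver 1→3:  nop
9. deliver 3→0:  <0:foll t1 r>
10. deliver 0→3:  nop
11. deliver 3→4:  <4:foll t1 ->
12. deliver 4→3:  nop
13. deliver 3→2:  <2:foll t1 r>
14. deliver 2→3:  nop
15. timeout(4):  <4:cand t2 ->
16. deliver 4→1:  <1:foll t2 ->
17. deliver 1→4:  nop
18. deliver 0→2:  nop
19. deliver 2→3:  nop
20. timeout(4):  <4:cand t3 ->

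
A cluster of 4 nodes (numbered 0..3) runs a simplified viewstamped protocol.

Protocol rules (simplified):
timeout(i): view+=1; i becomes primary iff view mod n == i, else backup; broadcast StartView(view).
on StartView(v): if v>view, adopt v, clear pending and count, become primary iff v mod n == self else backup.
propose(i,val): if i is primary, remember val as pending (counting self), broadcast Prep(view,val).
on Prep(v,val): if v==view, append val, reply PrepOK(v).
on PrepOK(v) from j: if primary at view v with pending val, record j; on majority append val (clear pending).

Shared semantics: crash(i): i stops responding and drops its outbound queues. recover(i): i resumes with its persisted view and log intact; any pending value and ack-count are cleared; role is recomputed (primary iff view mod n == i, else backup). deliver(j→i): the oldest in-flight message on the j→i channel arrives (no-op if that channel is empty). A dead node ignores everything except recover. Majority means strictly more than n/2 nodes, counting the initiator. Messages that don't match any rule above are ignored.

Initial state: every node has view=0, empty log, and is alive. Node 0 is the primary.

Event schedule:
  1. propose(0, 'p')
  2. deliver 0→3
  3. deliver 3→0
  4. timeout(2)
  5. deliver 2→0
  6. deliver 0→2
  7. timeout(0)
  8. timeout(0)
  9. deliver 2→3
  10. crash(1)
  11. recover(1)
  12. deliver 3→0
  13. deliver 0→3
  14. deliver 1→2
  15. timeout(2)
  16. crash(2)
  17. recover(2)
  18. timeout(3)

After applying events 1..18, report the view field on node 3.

3

1. propose(0,'p'):  nop
2. deliver 0→3:  <3:back v0 p>
3. deliver 3→0:  nop
4. timeout(2):  <2:back v1 ->
5. deliver 2→0:  <0:back v1 ->
6. deliver 0→2:  nop
7. timeout(0):  <0:back v2 ->
8. timeout(0):  <0:back v3 ->
9. deliver 2→3:  <3:back v1 p>
10. crash(1):  <1:✗back v0 ->
11. recover(1):  <1:back v0 ->
12. deliver 3→0:  nop
13. deliver 0→3:  <3:back v2 p>
14. deliver 1→2:  nop
15. timeout(2):  <2:prim v2 ->
16. crash(2):  <2:✗prim v2 ->
17. recover(2):  <2:prim v2 ->
18. timeout(3):  <3:prim v3 p>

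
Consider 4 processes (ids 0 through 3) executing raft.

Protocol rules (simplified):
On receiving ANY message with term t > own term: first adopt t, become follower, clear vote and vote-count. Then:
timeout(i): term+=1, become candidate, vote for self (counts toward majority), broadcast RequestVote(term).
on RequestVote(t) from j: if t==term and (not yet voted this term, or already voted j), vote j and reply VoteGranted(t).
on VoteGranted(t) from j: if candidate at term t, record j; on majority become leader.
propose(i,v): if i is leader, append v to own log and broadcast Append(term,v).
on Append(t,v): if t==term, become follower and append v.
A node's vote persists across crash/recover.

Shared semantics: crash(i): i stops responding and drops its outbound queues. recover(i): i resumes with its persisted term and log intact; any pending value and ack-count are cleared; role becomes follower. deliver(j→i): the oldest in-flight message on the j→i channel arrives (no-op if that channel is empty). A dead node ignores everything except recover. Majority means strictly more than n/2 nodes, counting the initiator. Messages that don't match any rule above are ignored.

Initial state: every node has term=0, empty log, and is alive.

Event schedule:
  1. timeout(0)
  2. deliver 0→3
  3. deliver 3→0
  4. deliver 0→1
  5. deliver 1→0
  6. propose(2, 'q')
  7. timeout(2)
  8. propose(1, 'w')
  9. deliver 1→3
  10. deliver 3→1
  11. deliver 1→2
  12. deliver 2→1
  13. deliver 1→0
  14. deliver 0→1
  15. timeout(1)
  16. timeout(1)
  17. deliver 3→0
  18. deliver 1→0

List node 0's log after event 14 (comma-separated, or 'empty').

empty

[1] timeout(0) → N0(cand t1 [-])
[2] deliver 0→3 → N3(foll t1 [-])
[3] deliver 3→0 → ∅
[4] deliver 0→1 → N1(foll t1 [-])
[5] deliver 1→0 → N0(lead t1 [-])
[6] propose(2,'q') → ∅
[7] timeout(2) → N2(cand t1 [-])
[8] propose(1,'w') → ∅
[9] deliver 1→3 → ∅
[10] deliver 3→1 → ∅
[11] deliver 1→2 → ∅
[12] deliver 2→1 → ∅
[13] deliver 1→0 → ∅
[14] deliver 0→1 → ∅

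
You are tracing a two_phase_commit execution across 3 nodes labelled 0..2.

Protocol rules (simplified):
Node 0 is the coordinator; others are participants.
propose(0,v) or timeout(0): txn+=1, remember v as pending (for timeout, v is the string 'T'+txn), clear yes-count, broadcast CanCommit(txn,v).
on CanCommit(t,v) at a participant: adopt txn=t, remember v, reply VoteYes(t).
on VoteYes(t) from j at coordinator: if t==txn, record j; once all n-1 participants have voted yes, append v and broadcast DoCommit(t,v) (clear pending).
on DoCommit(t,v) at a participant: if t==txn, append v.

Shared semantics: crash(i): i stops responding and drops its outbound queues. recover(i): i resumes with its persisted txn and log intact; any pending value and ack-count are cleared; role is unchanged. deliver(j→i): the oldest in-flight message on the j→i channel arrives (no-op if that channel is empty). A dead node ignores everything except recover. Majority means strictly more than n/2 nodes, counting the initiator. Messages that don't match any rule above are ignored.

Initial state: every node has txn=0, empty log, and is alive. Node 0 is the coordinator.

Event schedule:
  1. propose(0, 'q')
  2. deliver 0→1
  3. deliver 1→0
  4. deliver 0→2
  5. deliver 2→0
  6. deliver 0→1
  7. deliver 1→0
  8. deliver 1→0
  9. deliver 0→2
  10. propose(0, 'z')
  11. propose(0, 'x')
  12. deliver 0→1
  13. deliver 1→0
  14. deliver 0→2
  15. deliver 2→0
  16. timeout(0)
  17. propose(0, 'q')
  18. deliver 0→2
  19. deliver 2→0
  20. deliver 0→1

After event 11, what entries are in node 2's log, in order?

[1] propose(0,'q') → N0(coor t1 [-])
[2] deliver 0→1 → N1(part t1 [-])
[3] deliver 1→0 → ∅
[4] deliver 0→2 → N2(part t1 [-])
[5] deliver 2→0 → N0(coor t1 [q])
[6] deliver 0→1 → N1(part t1 [q])
[7] deliver 1→0 → ∅
[8] deliver 1→0 → ∅
[9] deliver 0→2 → N2(part t1 [q])
[10] propose(0,'z') → N0(coor t2 [q])
[11] propose(0,'x') → N0(coor t3 [q])

q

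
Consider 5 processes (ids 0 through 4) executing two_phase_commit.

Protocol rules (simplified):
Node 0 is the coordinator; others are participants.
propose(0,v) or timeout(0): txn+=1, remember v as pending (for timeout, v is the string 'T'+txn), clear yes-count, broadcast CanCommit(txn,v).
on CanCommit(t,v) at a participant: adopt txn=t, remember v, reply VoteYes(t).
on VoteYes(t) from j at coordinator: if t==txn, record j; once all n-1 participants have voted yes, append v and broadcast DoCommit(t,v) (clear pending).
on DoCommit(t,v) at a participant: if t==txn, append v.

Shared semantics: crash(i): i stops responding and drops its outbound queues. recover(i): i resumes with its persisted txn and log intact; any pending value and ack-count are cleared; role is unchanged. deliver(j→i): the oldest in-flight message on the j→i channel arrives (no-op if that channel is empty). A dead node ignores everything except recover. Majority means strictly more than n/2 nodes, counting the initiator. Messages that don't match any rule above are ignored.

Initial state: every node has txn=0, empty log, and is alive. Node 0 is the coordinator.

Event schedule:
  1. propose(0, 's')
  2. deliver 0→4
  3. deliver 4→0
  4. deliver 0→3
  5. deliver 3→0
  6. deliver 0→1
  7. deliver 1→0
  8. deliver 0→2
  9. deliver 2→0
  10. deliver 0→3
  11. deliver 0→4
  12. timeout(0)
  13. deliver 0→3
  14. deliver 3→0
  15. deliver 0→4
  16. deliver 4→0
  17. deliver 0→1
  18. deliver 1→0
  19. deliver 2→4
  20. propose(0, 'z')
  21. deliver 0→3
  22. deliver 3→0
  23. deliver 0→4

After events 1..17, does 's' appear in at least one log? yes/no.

yes

e1 propose(0,'s'): 0[coor,t=1,-]
e2 deliver 0→4: 4[part,t=1,-]
e3 deliver 4→0: ·
e4 deliver 0→3: 3[part,t=1,-]
e5 deliver 3→0: ·
e6 deliver 0→1: 1[part,t=1,-]
e7 deliver 1→0: ·
e8 deliver 0→2: 2[part,t=1,-]
e9 deliver 2→0: 0[coor,t=1,s]
e10 deliver 0→3: 3[part,t=1,s]
e11 deliver 0→4: 4[part,t=1,s]
e12 timeout(0): 0[coor,t=2,s]
e13 deliver 0→3: 3[part,t=2,s]
e14 deliver 3→0: ·
e15 deliver 0→4: 4[part,t=2,s]
e16 deliver 4→0: ·
e17 deliver 0→1: 1[part,t=1,s]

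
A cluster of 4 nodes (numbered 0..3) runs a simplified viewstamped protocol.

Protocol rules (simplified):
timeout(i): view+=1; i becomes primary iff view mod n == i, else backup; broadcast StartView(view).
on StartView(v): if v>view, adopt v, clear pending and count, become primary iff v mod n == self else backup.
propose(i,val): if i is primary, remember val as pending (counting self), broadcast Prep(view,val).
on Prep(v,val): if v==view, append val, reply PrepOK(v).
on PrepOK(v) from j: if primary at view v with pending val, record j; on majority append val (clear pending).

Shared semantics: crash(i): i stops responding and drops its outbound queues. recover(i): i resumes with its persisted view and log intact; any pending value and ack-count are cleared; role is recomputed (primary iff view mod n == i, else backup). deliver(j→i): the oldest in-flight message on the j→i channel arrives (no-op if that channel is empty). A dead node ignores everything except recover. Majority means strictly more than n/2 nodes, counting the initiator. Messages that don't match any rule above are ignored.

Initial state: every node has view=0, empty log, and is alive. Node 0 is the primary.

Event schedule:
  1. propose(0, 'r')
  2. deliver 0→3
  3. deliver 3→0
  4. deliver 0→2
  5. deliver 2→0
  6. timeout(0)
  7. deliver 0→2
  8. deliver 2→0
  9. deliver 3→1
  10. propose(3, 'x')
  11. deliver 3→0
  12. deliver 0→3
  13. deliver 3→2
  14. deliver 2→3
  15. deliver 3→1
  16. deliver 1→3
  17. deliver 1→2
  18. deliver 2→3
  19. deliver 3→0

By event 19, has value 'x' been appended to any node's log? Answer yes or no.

no

after 1 — propose(0,'r'): ·
after 2 — deliver 0→3: n3:back/v0/[r]
after 3 — deliver 3→0: ·
after 4 — deliver 0→2: n2:back/v0/[r]
after 5 — deliver 2→0: n0:prim/v0/[r]
after 6 — timeout(0): n0:back/v1/[r]
after 7 — deliver 0→2: n2:back/v1/[r]
after 8 — deliver 2→0: ·
after 9 — deliver 3→1: ·
after 10 — propose(3,'x'): ·
after 11 — deliver 3→0: ·
after 12 — deliver 0→3: n3:back/v1/[r]
after 13 — deliver 3→2: ·
after 14 — deliver 2→3: ·
after 15 — deliver 3→1: ·
after 16 — deliver 1→3: ·
after 17 — deliver 1→2: ·
after 18 — deliver 2→3: ·
after 19 — deliver 3→0: ·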